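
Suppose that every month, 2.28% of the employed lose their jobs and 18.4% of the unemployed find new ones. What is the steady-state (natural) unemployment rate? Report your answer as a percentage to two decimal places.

At steady state the flows balance: s·E = f·U, so U/(E+U) = s/(s+f).
u* = 2.28 / (2.28 + 18.4) = 2.28 / 20.68 = 11.03%.

Steady-state unemployment rate ≈ 11.03%.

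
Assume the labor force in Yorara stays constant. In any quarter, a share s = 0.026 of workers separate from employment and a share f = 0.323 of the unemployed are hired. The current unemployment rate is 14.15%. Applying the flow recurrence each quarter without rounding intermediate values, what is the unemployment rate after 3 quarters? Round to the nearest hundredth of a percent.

Unemployment rate after three quarters ≈ 9.30%.

With a fixed labor force, u_{t+1} = u_t + s·(1−u_t) − f·u_t = u_t·(1−s−f) + s.
Here 1−s−f = 0.651 and s = 0.026.
u_1 = 0.141500 × 0.651 + 0.026 = 0.118116.
u_2 = 0.118116 × 0.651 + 0.026 = 0.102894.
u_3 = 0.102894 × 0.651 + 0.026 = 0.092984.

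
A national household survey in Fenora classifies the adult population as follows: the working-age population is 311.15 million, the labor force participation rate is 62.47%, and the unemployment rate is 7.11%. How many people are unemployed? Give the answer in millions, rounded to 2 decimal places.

Labor force = 0.6247 × 311.15 = 194.38 million.
Unemployed = 0.0711 × 194.38 ≈ 13.82 million.

About 13.82 million are unemployed.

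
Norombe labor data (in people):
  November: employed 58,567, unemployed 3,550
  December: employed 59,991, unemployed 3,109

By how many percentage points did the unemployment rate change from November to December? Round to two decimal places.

The unemployment rate changed by −0.79 percentage points.

November: labor force = 58,567 + 3,550 = 62,117; u = 3,550/62,117 = 5.72%.
December: labor force = 59,991 + 3,109 = 63,100; u = 3,109/63,100 = 4.93%.
Change = 4.93% − 5.72% = −0.79 pp.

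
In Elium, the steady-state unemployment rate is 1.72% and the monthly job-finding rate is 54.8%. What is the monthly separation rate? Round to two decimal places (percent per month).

From u* = s/(s+f): s = u·f/(1−u).
s = 0.0172 × 54.8 / (1 − 0.0172) = 0.9426 / 0.9828 ≈ 0.96% per month.

Separation rate ≈ 0.96% per month.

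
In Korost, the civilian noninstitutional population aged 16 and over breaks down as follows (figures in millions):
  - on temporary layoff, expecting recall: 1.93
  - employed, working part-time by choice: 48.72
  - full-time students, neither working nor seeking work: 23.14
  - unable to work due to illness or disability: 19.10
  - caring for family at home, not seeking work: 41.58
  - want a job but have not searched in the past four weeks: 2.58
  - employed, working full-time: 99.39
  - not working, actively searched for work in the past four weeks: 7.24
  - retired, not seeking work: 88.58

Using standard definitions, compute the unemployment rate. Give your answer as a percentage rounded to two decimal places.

Employed = 48.72 + 99.39 = 148.11 million.
Unemployed = 1.93 + 7.24 = 9.17 million (jobless and actively searching, or on temporary layoff).
Labor force = 148.11 + 9.17 = 157.28 million.
Unemployment rate = 9.17 / 157.28 = 5.83%.

Unemployment rate ≈ 5.83%.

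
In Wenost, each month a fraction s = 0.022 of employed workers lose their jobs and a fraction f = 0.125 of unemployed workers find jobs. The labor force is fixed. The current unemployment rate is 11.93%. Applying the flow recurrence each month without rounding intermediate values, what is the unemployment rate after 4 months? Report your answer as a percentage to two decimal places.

With a fixed labor force, u_{t+1} = u_t + s·(1−u_t) − f·u_t = u_t·(1−s−f) + s.
Here 1−s−f = 0.853 and s = 0.022.
u_1 = 0.119300 × 0.853 + 0.022 = 0.123763.
u_2 = 0.123763 × 0.853 + 0.022 = 0.127570.
u_3 = 0.127570 × 0.853 + 0.022 = 0.130817.
u_4 = 0.130817 × 0.853 + 0.022 = 0.133587.

Unemployment rate after four months ≈ 13.36%.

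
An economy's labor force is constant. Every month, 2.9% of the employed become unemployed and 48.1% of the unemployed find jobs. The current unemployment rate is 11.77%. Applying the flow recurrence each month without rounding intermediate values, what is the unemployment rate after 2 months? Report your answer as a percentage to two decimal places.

With a fixed labor force, u_{t+1} = u_t + s·(1−u_t) − f·u_t = u_t·(1−s−f) + s.
Here 1−s−f = 0.490 and s = 0.029.
u_1 = 0.117700 × 0.490 + 0.029 = 0.086673.
u_2 = 0.086673 × 0.490 + 0.029 = 0.071470.

Unemployment rate after two months ≈ 7.15%.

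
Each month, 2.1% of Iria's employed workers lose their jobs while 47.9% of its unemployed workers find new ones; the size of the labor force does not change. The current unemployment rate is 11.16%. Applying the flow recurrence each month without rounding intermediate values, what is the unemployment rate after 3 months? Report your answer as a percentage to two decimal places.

With a fixed labor force, u_{t+1} = u_t + s·(1−u_t) − f·u_t = u_t·(1−s−f) + s.
Here 1−s−f = 0.500 and s = 0.021.
u_1 = 0.111600 × 0.500 + 0.021 = 0.076800.
u_2 = 0.076800 × 0.500 + 0.021 = 0.059400.
u_3 = 0.059400 × 0.500 + 0.021 = 0.050700.

Unemployment rate after three months ≈ 5.07%.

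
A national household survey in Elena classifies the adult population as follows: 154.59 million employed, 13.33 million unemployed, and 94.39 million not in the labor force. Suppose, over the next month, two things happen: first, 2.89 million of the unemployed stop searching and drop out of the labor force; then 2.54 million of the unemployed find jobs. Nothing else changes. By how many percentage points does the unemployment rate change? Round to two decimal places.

Initially, labor force = 154.59 + 13.33 = 167.92 million, so u = 13.33/167.92 = 7.94%.
After the first change, unemployed and labor force both fall by 2.89 → E = 154.59, U = 10.44, labor force = 165.03 million.
After the second change, unemployed falls and employed rises by 2.54; labor force unchanged → E = 157.13, U = 7.90, labor force = 165.03 million.
New unemployment rate = 7.90 / 165.03 = 4.79%.
Change = 4.79% − 7.94% = −3.15 percentage points.

The unemployment rate changes by −3.15 percentage points.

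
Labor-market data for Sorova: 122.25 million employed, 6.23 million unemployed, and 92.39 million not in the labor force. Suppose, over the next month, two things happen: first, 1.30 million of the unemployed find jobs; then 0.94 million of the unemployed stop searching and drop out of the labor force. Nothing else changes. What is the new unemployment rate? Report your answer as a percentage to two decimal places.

Initially, labor force = 122.25 + 6.23 = 128.48 million, so u = 6.23/128.48 = 4.85%.
After the first change, unemployed falls and employed rises by 1.30; labor force unchanged → E = 123.55, U = 4.93, labor force = 128.48 million.
After the second change, unemployed and labor force both fall by 0.94 → E = 123.55, U = 3.99, labor force = 127.54 million.
New unemployment rate = 3.99 / 127.54 = 3.13%.

New unemployment rate ≈ 3.13%.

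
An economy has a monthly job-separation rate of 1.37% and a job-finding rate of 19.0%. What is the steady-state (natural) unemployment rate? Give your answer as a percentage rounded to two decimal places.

Steady-state unemployment rate ≈ 6.73%.

At steady state the flows balance: s·E = f·U, so U/(E+U) = s/(s+f).
u* = 1.37 / (1.37 + 19.0) = 1.37 / 20.37 = 6.73%.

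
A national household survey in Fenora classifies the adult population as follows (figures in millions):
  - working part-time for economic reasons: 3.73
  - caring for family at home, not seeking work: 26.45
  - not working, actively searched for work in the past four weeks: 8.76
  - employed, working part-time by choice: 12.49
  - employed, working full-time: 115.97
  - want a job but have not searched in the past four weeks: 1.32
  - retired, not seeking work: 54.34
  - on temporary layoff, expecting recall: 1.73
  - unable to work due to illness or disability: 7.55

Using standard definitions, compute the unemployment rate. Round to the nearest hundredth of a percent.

Employed = 3.73 + 12.49 + 115.97 = 132.19 million (anyone who worked, including part-time for economic reasons, counts as employed).
Unemployed = 8.76 + 1.73 = 10.49 million (jobless and actively searching, or on temporary layoff).
Labor force = 132.19 + 10.49 = 142.68 million.
Unemployment rate = 10.49 / 142.68 = 7.35%.

Unemployment rate ≈ 7.35%.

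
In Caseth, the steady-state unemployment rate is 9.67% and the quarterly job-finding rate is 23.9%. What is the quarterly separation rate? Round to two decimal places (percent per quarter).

Separation rate ≈ 2.56% per quarter.

From u* = s/(s+f): s = u·f/(1−u).
s = 0.0967 × 23.9 / (1 − 0.0967) = 2.3111 / 0.9033 ≈ 2.56% per quarter.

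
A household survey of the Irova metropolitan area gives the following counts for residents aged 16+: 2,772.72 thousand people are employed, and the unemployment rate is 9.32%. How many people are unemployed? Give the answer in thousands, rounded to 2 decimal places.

Let U be the number unemployed. The labor force is E + U, and U/(E+U) = 0.0932.
So U = 0.0932 × 2,772.72 / (1 − 0.0932) = 258.4175 / 0.9068 ≈ 284.98 thousand.

About 284.98 thousand are unemployed.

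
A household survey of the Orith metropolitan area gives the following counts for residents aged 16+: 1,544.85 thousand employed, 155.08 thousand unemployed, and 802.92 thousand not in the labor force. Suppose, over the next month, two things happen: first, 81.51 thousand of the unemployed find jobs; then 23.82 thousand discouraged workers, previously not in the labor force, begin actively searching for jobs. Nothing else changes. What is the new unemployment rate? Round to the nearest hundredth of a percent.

Initially, labor force = 1,544.85 + 155.08 = 1,699.93 thousand, so u = 155.08/1,699.93 = 9.12%.
After the first change, unemployed falls and employed rises by 81.51; labor force unchanged → E = 1,626.36, U = 73.57, labor force = 1,699.93 thousand.
After the second change, unemployed and labor force both rise by 23.82 → E = 1,626.36, U = 97.39, labor force = 1,723.75 thousand.
New unemployment rate = 97.39 / 1,723.75 = 5.65%.

New unemployment rate ≈ 5.65%.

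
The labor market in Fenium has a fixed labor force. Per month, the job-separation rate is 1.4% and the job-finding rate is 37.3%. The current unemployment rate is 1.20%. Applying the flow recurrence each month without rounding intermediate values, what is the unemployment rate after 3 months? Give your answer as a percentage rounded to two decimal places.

Unemployment rate after three months ≈ 3.06%.

With a fixed labor force, u_{t+1} = u_t + s·(1−u_t) − f·u_t = u_t·(1−s−f) + s.
Here 1−s−f = 0.613 and s = 0.014.
u_1 = 0.012000 × 0.613 + 0.014 = 0.021356.
u_2 = 0.021356 × 0.613 + 0.014 = 0.027091.
u_3 = 0.027091 × 0.613 + 0.014 = 0.030607.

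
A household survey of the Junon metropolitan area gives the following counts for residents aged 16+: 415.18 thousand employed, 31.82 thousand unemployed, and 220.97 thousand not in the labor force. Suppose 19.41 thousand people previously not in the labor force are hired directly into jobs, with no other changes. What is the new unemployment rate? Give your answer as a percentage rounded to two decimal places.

New unemployment rate ≈ 6.82%.

Initially, labor force = 415.18 + 31.82 = 447.00 thousand, so u = 31.82/447.00 = 7.12%.
After the change, employed and labor force both rise by 19.41; unemployed unchanged → E = 434.59, U = 31.82, labor force = 466.41 thousand.
New unemployment rate = 31.82 / 466.41 = 6.82%.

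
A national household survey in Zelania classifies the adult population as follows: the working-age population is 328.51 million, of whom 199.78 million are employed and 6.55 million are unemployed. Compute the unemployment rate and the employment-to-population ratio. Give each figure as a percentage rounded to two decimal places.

Labor force = employed + unemployed = 199.78 + 6.55 = 206.33 million.
Unemployment rate = 6.55 / 206.33 = 3.17%.
Employment-population ratio = 199.78 / 328.51 = 60.81%.

Unemployment rate ≈ 3.17%; employment-population ratio ≈ 60.81%.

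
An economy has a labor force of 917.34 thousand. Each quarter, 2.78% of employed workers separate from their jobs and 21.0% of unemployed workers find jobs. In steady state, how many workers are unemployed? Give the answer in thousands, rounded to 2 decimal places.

Steady-state unemployment rate u* = s/(s+f) = 2.78/(2.78+21.0) = 0.116905.
Unemployed = u* × labor force = 0.116905 × 917.34 ≈ 107.24 thousand.

About 107.24 thousand are unemployed in steady state.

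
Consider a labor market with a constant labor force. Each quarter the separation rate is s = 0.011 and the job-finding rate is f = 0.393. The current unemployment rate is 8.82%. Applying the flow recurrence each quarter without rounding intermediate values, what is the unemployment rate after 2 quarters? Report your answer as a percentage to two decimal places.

Unemployment rate after two quarters ≈ 4.89%.

With a fixed labor force, u_{t+1} = u_t + s·(1−u_t) − f·u_t = u_t·(1−s−f) + s.
Here 1−s−f = 0.596 and s = 0.011.
u_1 = 0.088200 × 0.596 + 0.011 = 0.063567.
u_2 = 0.063567 × 0.596 + 0.011 = 0.048886.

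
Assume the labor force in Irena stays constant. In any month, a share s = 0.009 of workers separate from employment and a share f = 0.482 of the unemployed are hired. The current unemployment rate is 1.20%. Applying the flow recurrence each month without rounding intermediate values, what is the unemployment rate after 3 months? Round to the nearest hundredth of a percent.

With a fixed labor force, u_{t+1} = u_t + s·(1−u_t) − f·u_t = u_t·(1−s−f) + s.
Here 1−s−f = 0.509 and s = 0.009.
u_1 = 0.012000 × 0.509 + 0.009 = 0.015108.
u_2 = 0.015108 × 0.509 + 0.009 = 0.016690.
u_3 = 0.016690 × 0.509 + 0.009 = 0.017495.

Unemployment rate after three months ≈ 1.75%.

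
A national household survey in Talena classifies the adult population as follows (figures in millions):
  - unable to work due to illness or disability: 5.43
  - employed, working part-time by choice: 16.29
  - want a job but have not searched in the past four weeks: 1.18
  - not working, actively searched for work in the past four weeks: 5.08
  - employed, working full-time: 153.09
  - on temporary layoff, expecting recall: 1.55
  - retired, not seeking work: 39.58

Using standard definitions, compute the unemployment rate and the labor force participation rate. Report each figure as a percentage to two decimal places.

Unemployment rate ≈ 3.77%; labor force participation rate ≈ 79.21%.

Employed = 16.29 + 153.09 = 169.38 million.
Unemployed = 5.08 + 1.55 = 6.63 million (jobless and actively searching, or on temporary layoff).
Labor force = 169.38 + 6.63 = 176.01 million.
Not in labor force = 5.43 + 1.18 + 39.58 = 46.19 million (those not working and not actively searching are outside the labor force — including those who want a job but have given up searching).
Civilian working-age population = 176.01 + 46.19 = 222.20 million.
Unemployment rate = 6.63 / 176.01 = 3.77%.
Labor force participation rate = 176.01 / 222.20 = 79.21%.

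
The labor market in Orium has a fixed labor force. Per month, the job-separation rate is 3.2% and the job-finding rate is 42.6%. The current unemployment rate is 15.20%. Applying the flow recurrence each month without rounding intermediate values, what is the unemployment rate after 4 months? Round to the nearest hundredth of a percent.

With a fixed labor force, u_{t+1} = u_t + s·(1−u_t) − f·u_t = u_t·(1−s−f) + s.
Here 1−s−f = 0.542 and s = 0.032.
u_1 = 0.152000 × 0.542 + 0.032 = 0.114384.
u_2 = 0.114384 × 0.542 + 0.032 = 0.093996.
u_3 = 0.093996 × 0.542 + 0.032 = 0.082946.
u_4 = 0.082946 × 0.542 + 0.032 = 0.076957.

Unemployment rate after four months ≈ 7.70%.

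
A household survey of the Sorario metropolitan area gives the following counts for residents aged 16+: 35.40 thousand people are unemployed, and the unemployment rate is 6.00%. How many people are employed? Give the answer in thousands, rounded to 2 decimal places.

About 554.60 thousand are employed.

Labor force = U / u = 35.40 / 0.0600 ≈ 590.00 thousand.
Employed = labor force − unemployed = 590.00 − 35.40 = 554.60 thousand.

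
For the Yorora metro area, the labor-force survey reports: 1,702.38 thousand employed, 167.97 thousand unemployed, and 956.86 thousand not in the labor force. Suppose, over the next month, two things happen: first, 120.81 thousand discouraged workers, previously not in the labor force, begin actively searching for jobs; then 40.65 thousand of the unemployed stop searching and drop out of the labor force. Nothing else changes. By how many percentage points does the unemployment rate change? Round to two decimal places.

Initially, labor force = 1,702.38 + 167.97 = 1,870.35 thousand, so u = 167.97/1,870.35 = 8.98%.
After the first change, unemployed and labor force both rise by 120.81 → E = 1,702.38, U = 288.78, labor force = 1,991.16 thousand.
After the second change, unemployed and labor force both fall by 40.65 → E = 1,702.38, U = 248.13, labor force = 1,950.51 thousand.
New unemployment rate = 248.13 / 1,950.51 = 12.72%.
Change = 12.72% − 8.98% = +3.74 percentage points.

The unemployment rate changes by +3.74 percentage points.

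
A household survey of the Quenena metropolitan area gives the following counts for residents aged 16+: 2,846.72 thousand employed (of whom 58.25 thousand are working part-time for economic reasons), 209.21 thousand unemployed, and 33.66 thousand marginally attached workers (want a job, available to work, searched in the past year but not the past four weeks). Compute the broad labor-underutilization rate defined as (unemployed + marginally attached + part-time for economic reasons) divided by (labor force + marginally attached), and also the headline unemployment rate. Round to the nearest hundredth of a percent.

Broad underutilization rate ≈ 9.75%; headline unemployment rate ≈ 6.85%.

Labor force = 2,846.72 + 209.21 = 3,055.93 thousand.
Numerator = 209.21 + 33.66 + 58.25 = 301.12 thousand.
Denominator = 3,055.93 + 33.66 = 3,089.59 thousand.
Broad rate = 301.12 / 3,089.59 = 9.75%.
Headline unemployment rate = 209.21 / 3,055.93 = 6.85%.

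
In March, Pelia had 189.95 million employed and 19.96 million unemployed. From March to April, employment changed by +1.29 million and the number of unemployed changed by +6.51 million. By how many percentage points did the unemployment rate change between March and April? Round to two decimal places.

The unemployment rate changed by +2.65 percentage points.

March: labor force = 189.95 + 19.96 = 209.91; u = 19.96/209.91 = 9.51%.
April: labor force = 191.24 + 26.47 = 217.71; u = 26.47/217.71 = 12.16%.
Change = 12.16% − 9.51% = +2.65 pp.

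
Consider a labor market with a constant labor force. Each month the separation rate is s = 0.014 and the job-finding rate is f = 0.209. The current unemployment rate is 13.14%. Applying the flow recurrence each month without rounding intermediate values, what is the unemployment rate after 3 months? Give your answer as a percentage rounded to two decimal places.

Unemployment rate after three months ≈ 9.50%.

With a fixed labor force, u_{t+1} = u_t + s·(1−u_t) − f·u_t = u_t·(1−s−f) + s.
Here 1−s−f = 0.777 and s = 0.014.
u_1 = 0.131400 × 0.777 + 0.014 = 0.116098.
u_2 = 0.116098 × 0.777 + 0.014 = 0.104208.
u_3 = 0.104208 × 0.777 + 0.014 = 0.094970.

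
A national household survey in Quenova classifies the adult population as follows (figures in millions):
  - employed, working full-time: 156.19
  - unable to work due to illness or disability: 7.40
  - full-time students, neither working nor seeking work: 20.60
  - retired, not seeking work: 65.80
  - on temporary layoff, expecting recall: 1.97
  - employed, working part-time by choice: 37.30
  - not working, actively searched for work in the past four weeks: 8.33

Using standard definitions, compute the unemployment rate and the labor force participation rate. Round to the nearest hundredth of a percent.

Employed = 156.19 + 37.30 = 193.49 million.
Unemployed = 1.97 + 8.33 = 10.30 million (jobless and actively searching, or on temporary layoff).
Labor force = 193.49 + 10.30 = 203.79 million.
Not in labor force = 7.40 + 20.60 + 65.80 = 93.80 million (those not working and not actively searching are outside the labor force).
Civilian working-age population = 203.79 + 93.80 = 297.59 million.
Unemployment rate = 10.30 / 203.79 = 5.05%.
Labor force participation rate = 203.79 / 297.59 = 68.48%.

Unemployment rate ≈ 5.05%; labor force participation rate ≈ 68.48%.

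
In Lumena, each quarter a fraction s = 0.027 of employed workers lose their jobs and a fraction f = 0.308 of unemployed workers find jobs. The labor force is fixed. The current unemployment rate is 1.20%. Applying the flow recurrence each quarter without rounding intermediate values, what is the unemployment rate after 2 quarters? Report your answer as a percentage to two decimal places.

Unemployment rate after two quarters ≈ 5.03%.

With a fixed labor force, u_{t+1} = u_t + s·(1−u_t) − f·u_t = u_t·(1−s−f) + s.
Here 1−s−f = 0.665 and s = 0.027.
u_1 = 0.012000 × 0.665 + 0.027 = 0.034980.
u_2 = 0.034980 × 0.665 + 0.027 = 0.050262.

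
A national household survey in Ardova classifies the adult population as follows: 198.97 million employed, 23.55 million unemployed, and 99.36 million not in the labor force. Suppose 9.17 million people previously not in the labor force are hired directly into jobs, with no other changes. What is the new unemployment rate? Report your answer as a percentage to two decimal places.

Initially, labor force = 198.97 + 23.55 = 222.52 million, so u = 23.55/222.52 = 10.58%.
After the change, employed and labor force both rise by 9.17; unemployed unchanged → E = 208.14, U = 23.55, labor force = 231.69 million.
New unemployment rate = 23.55 / 231.69 = 10.16%.

New unemployment rate ≈ 10.16%.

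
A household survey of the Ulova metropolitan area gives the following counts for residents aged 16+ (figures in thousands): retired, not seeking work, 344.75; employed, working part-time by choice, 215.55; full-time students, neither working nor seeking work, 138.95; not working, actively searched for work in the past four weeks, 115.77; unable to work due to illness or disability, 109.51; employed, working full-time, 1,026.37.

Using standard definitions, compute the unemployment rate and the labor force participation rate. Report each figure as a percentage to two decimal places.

Unemployment rate ≈ 8.53%; labor force participation rate ≈ 69.59%.

Employed = 215.55 + 1,026.37 = 1,241.92 thousand.
Unemployed = 115.77 thousand.
Labor force = 1,241.92 + 115.77 = 1,357.69 thousand.
Not in labor force = 344.75 + 138.95 + 109.51 = 593.21 thousand (those not working and not actively searching are outside the labor force).
Civilian working-age population = 1,357.69 + 593.21 = 1,950.90 thousand.
Unemployment rate = 115.77 / 1,357.69 = 8.53%.
Labor force participation rate = 1,357.69 / 1,950.90 = 69.59%.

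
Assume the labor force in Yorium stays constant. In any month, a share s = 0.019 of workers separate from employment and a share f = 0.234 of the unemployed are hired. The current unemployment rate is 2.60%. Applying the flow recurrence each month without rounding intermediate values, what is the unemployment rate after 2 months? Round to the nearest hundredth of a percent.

With a fixed labor force, u_{t+1} = u_t + s·(1−u_t) − f·u_t = u_t·(1−s−f) + s.
Here 1−s−f = 0.747 and s = 0.019.
u_1 = 0.026000 × 0.747 + 0.019 = 0.038422.
u_2 = 0.038422 × 0.747 + 0.019 = 0.047701.

Unemployment rate after two months ≈ 4.77%.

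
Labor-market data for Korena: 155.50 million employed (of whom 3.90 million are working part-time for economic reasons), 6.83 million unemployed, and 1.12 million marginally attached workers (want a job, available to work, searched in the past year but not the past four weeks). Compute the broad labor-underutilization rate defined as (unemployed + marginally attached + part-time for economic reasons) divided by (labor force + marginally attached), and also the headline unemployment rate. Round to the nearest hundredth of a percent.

Broad underutilization rate ≈ 7.25%; headline unemployment rate ≈ 4.21%.

Labor force = 155.50 + 6.83 = 162.33 million.
Numerator = 6.83 + 1.12 + 3.90 = 11.85 million.
Denominator = 162.33 + 1.12 = 163.45 million.
Broad rate = 11.85 / 163.45 = 7.25%.
Headline unemployment rate = 6.83 / 162.33 = 4.21%.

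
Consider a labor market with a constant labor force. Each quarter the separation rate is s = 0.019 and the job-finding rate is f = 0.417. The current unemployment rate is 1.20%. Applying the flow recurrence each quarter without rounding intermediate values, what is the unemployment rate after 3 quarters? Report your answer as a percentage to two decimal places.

Unemployment rate after three quarters ≈ 3.79%.

With a fixed labor force, u_{t+1} = u_t + s·(1−u_t) − f·u_t = u_t·(1−s−f) + s.
Here 1−s−f = 0.564 and s = 0.019.
u_1 = 0.012000 × 0.564 + 0.019 = 0.025768.
u_2 = 0.025768 × 0.564 + 0.019 = 0.033533.
u_3 = 0.033533 × 0.564 + 0.019 = 0.037913.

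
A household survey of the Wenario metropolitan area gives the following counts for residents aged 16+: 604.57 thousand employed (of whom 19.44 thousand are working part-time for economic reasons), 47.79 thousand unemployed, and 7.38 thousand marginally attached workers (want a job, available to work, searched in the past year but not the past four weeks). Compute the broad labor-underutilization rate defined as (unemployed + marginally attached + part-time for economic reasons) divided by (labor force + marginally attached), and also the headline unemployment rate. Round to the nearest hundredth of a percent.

Broad underutilization rate ≈ 11.31%; headline unemployment rate ≈ 7.33%.

Labor force = 604.57 + 47.79 = 652.36 thousand.
Numerator = 47.79 + 7.38 + 19.44 = 74.61 thousand.
Denominator = 652.36 + 7.38 = 659.74 thousand.
Broad rate = 74.61 / 659.74 = 11.31%.
Headline unemployment rate = 47.79 / 652.36 = 7.33%.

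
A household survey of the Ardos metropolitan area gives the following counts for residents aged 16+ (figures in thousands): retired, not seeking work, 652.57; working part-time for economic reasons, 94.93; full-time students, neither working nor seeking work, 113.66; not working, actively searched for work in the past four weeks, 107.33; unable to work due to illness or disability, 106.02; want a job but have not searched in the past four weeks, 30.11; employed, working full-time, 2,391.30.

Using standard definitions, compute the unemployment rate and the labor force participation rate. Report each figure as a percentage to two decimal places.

Unemployment rate ≈ 4.14%; labor force participation rate ≈ 74.19%.

Employed = 94.93 + 2,391.30 = 2,486.23 thousand (anyone who worked, including part-time for economic reasons, counts as employed).
Unemployed = 107.33 thousand.
Labor force = 2,486.23 + 107.33 = 2,593.56 thousand.
Not in labor force = 652.57 + 113.66 + 106.02 + 30.11 = 902.36 thousand (those not working and not actively searching are outside the labor force — including those who want a job but have given up searching).
Civilian working-age population = 2,593.56 + 902.36 = 3,495.92 thousand.
Unemployment rate = 107.33 / 2,593.56 = 4.14%.
Labor force participation rate = 2,593.56 / 3,495.92 = 74.19%.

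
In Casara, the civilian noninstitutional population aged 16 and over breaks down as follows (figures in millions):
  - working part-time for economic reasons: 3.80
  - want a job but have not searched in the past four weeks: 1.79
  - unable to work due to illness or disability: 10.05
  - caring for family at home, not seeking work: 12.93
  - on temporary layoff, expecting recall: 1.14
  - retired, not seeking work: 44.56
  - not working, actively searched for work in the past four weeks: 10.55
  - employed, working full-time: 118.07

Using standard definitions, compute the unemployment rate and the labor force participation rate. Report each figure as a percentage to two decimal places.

Employed = 3.80 + 118.07 = 121.87 million (anyone who worked, including part-time for economic reasons, counts as employed).
Unemployed = 1.14 + 10.55 = 11.69 million (jobless and actively searching, or on temporary layoff).
Labor force = 121.87 + 11.69 = 133.56 million.
Not in labor force = 1.79 + 10.05 + 12.93 + 44.56 = 69.33 million (those not working and not actively searching are outside the labor force — including those who want a job but have given up searching).
Civilian working-age population = 133.56 + 69.33 = 202.89 million.
Unemployment rate = 11.69 / 133.56 = 8.75%.
Labor force participation rate = 133.56 / 202.89 = 65.83%.

Unemployment rate ≈ 8.75%; labor force participation rate ≈ 65.83%.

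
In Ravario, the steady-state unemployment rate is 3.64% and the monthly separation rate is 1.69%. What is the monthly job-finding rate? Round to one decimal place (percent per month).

Job-finding rate ≈ 44.7% per month.

From u* = s/(s+f): f = s·(1−u)/u.
f = 1.69 × (1 − 0.0364) / 0.0364 = 1.6285 / 0.0364 ≈ 44.7% per month.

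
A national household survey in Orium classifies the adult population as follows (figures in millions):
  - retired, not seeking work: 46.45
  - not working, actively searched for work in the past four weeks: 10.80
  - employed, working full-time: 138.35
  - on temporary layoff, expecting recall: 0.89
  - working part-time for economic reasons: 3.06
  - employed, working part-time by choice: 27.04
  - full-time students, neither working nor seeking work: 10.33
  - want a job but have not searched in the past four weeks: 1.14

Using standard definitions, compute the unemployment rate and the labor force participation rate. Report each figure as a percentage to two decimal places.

Employed = 138.35 + 3.06 + 27.04 = 168.45 million (anyone who worked, including part-time for economic reasons, counts as employed).
Unemployed = 10.80 + 0.89 = 11.69 million (jobless and actively searching, or on temporary layoff).
Labor force = 168.45 + 11.69 = 180.14 million.
Not in labor force = 46.45 + 10.33 + 1.14 = 57.92 million (those not working and not actively searching are outside the labor force — including those who want a job but have given up searching).
Civilian working-age population = 180.14 + 57.92 = 238.06 million.
Unemployment rate = 11.69 / 180.14 = 6.49%.
Labor force participation rate = 180.14 / 238.06 = 75.67%.

Unemployment rate ≈ 6.49%; labor force participation rate ≈ 75.67%.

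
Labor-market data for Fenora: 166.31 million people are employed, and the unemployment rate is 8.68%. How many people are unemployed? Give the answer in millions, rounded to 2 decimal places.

Let U be the number unemployed. The labor force is E + U, and U/(E+U) = 0.0868.
So U = 0.0868 × 166.31 / (1 − 0.0868) = 14.4357 / 0.9132 ≈ 15.81 million.

About 15.81 million are unemployed.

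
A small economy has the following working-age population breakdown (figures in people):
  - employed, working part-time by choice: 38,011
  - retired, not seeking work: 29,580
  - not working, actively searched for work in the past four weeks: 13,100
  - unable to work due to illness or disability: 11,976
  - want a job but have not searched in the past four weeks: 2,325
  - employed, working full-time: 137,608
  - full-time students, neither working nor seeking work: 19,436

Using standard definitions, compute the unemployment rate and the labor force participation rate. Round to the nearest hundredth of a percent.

Unemployment rate ≈ 6.94%; labor force participation rate ≈ 74.88%.

Employed = 38,011 + 137,608 = 175,619.
Unemployed = 13,100.
Labor force = 175,619 + 13,100 = 188,719.
Not in labor force = 29,580 + 11,976 + 2,325 + 19,436 = 63,317 (those not working and not actively searching are outside the labor force — including those who want a job but have given up searching).
Civilian working-age population = 188,719 + 63,317 = 252,036.
Unemployment rate = 13,100 / 188,719 = 6.94%.
Labor force participation rate = 188,719 / 252,036 = 74.88%.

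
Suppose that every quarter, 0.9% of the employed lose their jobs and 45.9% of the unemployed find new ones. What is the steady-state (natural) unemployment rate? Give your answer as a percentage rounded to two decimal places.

Steady-state unemployment rate ≈ 1.92%.

At steady state the flows balance: s·E = f·U, so U/(E+U) = s/(s+f).
u* = 0.9 / (0.9 + 45.9) = 0.9 / 46.80 = 1.92%.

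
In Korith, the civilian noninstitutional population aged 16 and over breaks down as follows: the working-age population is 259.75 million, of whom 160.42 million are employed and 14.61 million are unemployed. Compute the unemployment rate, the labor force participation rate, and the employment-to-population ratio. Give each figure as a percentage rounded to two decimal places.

Unemployment rate ≈ 8.35%; labor force participation rate ≈ 67.38%; employment-population ratio ≈ 61.76%.

Labor force = employed + unemployed = 160.42 + 14.61 = 175.03 million.
Unemployment rate = 14.61 / 175.03 = 8.35%.
Labor force participation rate = 175.03 / 259.75 = 67.38%.
Employment-population ratio = 160.42 / 259.75 = 61.76%.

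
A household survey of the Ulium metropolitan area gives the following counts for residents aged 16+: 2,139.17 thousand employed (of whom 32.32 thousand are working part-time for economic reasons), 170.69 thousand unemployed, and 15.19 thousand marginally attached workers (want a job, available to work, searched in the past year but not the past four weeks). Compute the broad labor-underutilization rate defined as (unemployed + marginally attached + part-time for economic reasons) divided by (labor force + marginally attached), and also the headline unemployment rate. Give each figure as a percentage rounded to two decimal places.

Labor force = 2,139.17 + 170.69 = 2,309.86 thousand.
Numerator = 170.69 + 15.19 + 32.32 = 218.20 thousand.
Denominator = 2,309.86 + 15.19 = 2,325.05 thousand.
Broad rate = 218.20 / 2,325.05 = 9.38%.
Headline unemployment rate = 170.69 / 2,309.86 = 7.39%.

Broad underutilization rate ≈ 9.38%; headline unemployment rate ≈ 7.39%.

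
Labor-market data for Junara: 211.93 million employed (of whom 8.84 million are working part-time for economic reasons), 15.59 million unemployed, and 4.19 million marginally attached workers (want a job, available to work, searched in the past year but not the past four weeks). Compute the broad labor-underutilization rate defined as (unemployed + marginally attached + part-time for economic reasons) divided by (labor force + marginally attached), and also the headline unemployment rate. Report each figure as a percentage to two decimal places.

Labor force = 211.93 + 15.59 = 227.52 million.
Numerator = 15.59 + 4.19 + 8.84 = 28.62 million.
Denominator = 227.52 + 4.19 = 231.71 million.
Broad rate = 28.62 / 231.71 = 12.35%.
Headline unemployment rate = 15.59 / 227.52 = 6.85%.

Broad underutilization rate ≈ 12.35%; headline unemployment rate ≈ 6.85%.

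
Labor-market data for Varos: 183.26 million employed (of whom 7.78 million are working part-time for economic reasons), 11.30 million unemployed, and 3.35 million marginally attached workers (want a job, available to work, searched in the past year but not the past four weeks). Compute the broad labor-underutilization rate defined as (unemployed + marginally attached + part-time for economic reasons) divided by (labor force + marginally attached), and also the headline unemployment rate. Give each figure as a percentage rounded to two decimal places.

Labor force = 183.26 + 11.30 = 194.56 million.
Numerator = 11.30 + 3.35 + 7.78 = 22.43 million.
Denominator = 194.56 + 3.35 = 197.91 million.
Broad rate = 22.43 / 197.91 = 11.33%.
Headline unemployment rate = 11.30 / 194.56 = 5.81%.

Broad underutilization rate ≈ 11.33%; headline unemployment rate ≈ 5.81%.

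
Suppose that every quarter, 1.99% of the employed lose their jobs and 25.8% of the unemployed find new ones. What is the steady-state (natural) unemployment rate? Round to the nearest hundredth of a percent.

At steady state the flows balance: s·E = f·U, so U/(E+U) = s/(s+f).
u* = 1.99 / (1.99 + 25.8) = 1.99 / 27.79 = 7.16%.

Steady-state unemployment rate ≈ 7.16%.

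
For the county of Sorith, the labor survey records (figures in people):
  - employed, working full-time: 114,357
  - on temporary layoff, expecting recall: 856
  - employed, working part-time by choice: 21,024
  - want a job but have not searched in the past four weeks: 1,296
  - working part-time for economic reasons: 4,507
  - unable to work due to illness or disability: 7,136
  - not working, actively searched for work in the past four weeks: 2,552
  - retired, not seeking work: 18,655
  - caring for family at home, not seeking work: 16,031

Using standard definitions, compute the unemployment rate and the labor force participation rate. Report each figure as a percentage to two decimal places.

Unemployment rate ≈ 2.38%; labor force participation rate ≈ 76.87%.

Employed = 114,357 + 21,024 + 4,507 = 139,888 (anyone who worked, including part-time for economic reasons, counts as employed).
Unemployed = 856 + 2,552 = 3,408 (jobless and actively searching, or on temporary layoff).
Labor force = 139,888 + 3,408 = 143,296.
Not in labor force = 1,296 + 7,136 + 18,655 + 16,031 = 43,118 (those not working and not actively searching are outside the labor force — including those who want a job but have given up searching).
Civilian working-age population = 143,296 + 43,118 = 186,414.
Unemployment rate = 3,408 / 143,296 = 2.38%.
Labor force participation rate = 143,296 / 186,414 = 76.87%.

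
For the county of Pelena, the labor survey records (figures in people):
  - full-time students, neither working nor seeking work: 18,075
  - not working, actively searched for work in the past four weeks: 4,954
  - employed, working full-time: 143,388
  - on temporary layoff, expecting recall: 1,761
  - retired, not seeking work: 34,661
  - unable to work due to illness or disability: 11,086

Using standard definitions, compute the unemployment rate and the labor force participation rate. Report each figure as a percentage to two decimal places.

Employed = 143,388.
Unemployed = 4,954 + 1,761 = 6,715 (jobless and actively searching, or on temporary layoff).
Labor force = 143,388 + 6,715 = 150,103.
Not in labor force = 18,075 + 34,661 + 11,086 = 63,822 (those not working and not actively searching are outside the labor force).
Civilian working-age population = 150,103 + 63,822 = 213,925.
Unemployment rate = 6,715 / 150,103 = 4.47%.
Labor force participation rate = 150,103 / 213,925 = 70.17%.

Unemployment rate ≈ 4.47%; labor force participation rate ≈ 70.17%.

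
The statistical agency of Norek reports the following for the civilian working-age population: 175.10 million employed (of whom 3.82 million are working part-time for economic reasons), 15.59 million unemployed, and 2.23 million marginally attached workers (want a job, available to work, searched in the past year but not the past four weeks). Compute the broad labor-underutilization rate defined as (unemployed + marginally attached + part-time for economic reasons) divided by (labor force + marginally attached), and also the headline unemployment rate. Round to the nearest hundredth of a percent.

Broad underutilization rate ≈ 11.22%; headline unemployment rate ≈ 8.18%.

Labor force = 175.10 + 15.59 = 190.69 million.
Numerator = 15.59 + 2.23 + 3.82 = 21.64 million.
Denominator = 190.69 + 2.23 = 192.92 million.
Broad rate = 21.64 / 192.92 = 11.22%.
Headline unemployment rate = 15.59 / 190.69 = 8.18%.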